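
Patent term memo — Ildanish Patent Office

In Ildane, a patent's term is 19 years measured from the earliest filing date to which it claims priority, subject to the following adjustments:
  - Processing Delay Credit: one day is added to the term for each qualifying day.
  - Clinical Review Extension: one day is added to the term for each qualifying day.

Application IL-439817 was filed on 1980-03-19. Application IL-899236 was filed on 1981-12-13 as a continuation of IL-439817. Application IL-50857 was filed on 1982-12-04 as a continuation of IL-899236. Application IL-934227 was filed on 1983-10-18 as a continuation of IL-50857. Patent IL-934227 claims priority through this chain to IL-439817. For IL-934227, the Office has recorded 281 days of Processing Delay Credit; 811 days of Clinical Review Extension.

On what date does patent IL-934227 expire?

Earliest priority filing: 19 March 1980.
Base term: 19 March 1980 + 19 years → 19 March 1999.
Processing Delay Credit: +281 days → 25 December 1999.
Clinical Review Extension: +811 days → 15 March 2002.

March 15, 2002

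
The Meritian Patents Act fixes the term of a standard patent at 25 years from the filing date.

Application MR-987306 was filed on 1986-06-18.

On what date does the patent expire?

Filing date + 25 years → 18 June 2011.

2011-06-18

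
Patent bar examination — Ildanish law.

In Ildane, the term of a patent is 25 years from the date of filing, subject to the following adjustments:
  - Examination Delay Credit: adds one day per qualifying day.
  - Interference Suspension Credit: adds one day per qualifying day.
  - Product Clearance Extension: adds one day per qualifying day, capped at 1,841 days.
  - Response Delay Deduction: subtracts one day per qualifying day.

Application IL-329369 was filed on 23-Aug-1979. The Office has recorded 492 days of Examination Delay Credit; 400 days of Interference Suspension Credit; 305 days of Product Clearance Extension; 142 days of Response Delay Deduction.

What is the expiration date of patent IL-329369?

July 14, 2007

Base term: filing date + 25 years → 23 August 2004.
Examination Delay Credit: +492 days → 28 December 2005.
Interference Suspension Credit: +400 days → 1 February 2007.
Product Clearance Extension: 305 days (within the 1841-day cap) → +305 days → 3 December 2007.
Response Delay Deduction: −142 days → 14 July 2007.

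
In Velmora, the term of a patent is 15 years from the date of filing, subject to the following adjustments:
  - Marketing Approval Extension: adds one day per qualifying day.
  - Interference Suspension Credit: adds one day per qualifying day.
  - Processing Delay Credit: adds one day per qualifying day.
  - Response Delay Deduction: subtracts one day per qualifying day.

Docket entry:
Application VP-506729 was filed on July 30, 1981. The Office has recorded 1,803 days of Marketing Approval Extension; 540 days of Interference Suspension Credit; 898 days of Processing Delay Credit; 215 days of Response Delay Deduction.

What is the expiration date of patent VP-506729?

November 11, 2004

Base term: filing date + 15 years → 30 July 1996.
Marketing Approval Extension: +1803 days → 7 July 2001.
Interference Suspension Credit: +540 days → 29 December 2002.
Processing Delay Credit: +898 days → 14 June 2005.
Response Delay Deduction: −215 days → 11 November 2004.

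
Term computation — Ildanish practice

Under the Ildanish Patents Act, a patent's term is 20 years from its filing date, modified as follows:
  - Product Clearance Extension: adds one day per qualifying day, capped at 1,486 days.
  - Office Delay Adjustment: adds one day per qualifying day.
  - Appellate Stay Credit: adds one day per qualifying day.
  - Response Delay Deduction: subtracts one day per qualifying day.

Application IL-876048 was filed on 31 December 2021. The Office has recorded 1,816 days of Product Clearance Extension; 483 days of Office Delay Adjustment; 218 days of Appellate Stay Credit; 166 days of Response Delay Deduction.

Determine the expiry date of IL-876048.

Base term: filing date + 20 years → 31 December 2041.
Product Clearance Extension: 1816 days claimed exceeds the 1486-day cap, so +1486 days → 25 January 2046.
Office Delay Adjustment: +483 days → 23 May 2047.
Appellate Stay Credit: +218 days → 27 December 2047.
Response Delay Deduction: −166 days → 14 July 2047.

July 14, 2047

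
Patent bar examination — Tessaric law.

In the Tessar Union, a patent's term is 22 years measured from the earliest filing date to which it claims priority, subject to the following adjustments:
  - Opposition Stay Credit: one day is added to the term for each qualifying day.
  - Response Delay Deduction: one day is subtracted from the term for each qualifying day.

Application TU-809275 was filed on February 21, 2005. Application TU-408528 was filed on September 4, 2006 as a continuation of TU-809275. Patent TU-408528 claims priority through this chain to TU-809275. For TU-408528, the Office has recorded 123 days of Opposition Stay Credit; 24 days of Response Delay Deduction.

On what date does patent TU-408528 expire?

Earliest priority filing: 21 February 2005.
Base term: 21 February 2005 + 22 years → 21 February 2027.
Opposition Stay Credit: +123 days → 24 June 2027.
Response Delay Deduction: −24 days → 31 May 2027.

2027-05-31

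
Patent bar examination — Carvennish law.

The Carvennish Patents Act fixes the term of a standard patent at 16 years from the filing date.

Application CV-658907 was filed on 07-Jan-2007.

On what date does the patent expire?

Filing date + 16 years → 7 January 2023.

January 7, 2023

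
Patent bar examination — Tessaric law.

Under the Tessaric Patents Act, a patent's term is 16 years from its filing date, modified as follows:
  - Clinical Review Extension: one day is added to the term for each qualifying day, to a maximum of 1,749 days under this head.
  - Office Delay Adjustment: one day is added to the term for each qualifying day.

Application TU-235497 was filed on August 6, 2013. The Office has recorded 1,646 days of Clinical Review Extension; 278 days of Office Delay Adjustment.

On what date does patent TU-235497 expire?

Base term: filing date + 16 years → 6 August 2029.
Clinical Review Extension: 1646 days (within the 1749-day cap) → +1646 days → 7 February 2034.
Office Delay Adjustment: +278 days → 12 November 2034.

2034-11-12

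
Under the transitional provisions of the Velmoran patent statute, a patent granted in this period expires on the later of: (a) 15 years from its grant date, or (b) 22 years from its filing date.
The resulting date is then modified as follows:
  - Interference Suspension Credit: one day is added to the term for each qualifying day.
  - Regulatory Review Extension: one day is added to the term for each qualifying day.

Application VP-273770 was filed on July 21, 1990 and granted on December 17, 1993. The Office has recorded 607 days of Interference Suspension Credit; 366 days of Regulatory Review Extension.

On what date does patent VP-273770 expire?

(a) grant + 15 years → 17 December 2008.
(b) filing + 22 years → 21 July 2012.
Later of the two: 21 July 2012.
Interference Suspension Credit: +607 days → 20 March 2014.
Regulatory Review Extension: +366 days → 21 March 2015.

2015-03-21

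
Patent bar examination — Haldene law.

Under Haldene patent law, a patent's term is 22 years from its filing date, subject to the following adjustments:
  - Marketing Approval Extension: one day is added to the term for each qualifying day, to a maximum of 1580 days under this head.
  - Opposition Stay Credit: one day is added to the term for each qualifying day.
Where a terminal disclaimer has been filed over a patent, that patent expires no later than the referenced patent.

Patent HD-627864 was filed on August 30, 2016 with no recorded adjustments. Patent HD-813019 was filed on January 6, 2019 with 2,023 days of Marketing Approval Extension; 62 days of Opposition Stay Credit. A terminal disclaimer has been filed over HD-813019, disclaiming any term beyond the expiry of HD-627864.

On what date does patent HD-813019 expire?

Natural term of HD-813019:
  Base: filing + 22 years → 6 January 2041.
  Marketing Approval Extension: 2023 days claimed exceeds the 1580-day cap, so +1580 days → 5 May 2045.
  Opposition Stay Credit: +62 days → 6 July 2045.
Expiry of referenced patent HD-627864:
  Base: filing + 22 years → 30 August 2038.
Terminal disclaimer: HD-813019 expires on the earlier of 6 July 2045 and 30 August 2038.

August 30, 2038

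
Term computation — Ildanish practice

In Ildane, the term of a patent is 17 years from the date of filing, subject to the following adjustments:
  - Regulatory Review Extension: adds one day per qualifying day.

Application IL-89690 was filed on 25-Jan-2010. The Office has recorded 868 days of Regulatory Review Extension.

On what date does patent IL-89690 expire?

Base term: filing date + 17 years → 25 January 2027.
Regulatory Review Extension: +868 days → 11 June 2029.

June 11, 2029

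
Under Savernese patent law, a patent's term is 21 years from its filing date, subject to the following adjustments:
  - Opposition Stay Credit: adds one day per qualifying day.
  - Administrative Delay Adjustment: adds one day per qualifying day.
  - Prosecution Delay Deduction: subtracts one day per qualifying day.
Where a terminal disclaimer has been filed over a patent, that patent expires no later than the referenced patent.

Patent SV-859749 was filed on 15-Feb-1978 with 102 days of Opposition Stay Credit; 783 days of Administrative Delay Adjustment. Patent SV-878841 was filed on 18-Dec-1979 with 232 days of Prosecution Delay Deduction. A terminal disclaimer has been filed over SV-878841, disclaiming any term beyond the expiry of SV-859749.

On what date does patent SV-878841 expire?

Natural term of SV-878841:
  Base: filing + 21 years → 18 December 2000.
  Prosecution Delay Deduction: −232 days → 30 April 2000.
Expiry of referenced patent SV-859749:
  Base: filing + 21 years → 15 February 1999.
  Opposition Stay Credit: +102 days → 28 May 1999.
  Administrative Delay Adjustment: +783 days → 19 July 2001.
Terminal disclaimer: SV-878841 expires on the earlier of 30 April 2000 and 19 July 2001.

2000-04-30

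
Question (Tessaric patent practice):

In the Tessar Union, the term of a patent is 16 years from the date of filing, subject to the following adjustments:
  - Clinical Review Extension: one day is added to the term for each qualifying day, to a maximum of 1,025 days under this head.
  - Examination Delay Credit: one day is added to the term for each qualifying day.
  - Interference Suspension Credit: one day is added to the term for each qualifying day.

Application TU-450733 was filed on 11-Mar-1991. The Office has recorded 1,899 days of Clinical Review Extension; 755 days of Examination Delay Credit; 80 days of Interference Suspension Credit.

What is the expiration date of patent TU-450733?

April 13, 2012

Base term: filing date + 16 years → 11 March 2007.
Clinical Review Extension: 1899 days claimed exceeds the 1025-day cap, so +1025 days → 30 December 2009.
Examination Delay Credit: +755 days → 24 January 2012.
Interference Suspension Credit: +80 days → 13 April 2012.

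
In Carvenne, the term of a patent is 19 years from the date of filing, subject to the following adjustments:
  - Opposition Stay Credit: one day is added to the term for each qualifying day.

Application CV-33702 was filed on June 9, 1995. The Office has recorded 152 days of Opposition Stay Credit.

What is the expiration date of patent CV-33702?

Base term: filing date + 19 years → 9 June 2014.
Opposition Stay Credit: +152 days → 8 November 2014.

November 8, 2014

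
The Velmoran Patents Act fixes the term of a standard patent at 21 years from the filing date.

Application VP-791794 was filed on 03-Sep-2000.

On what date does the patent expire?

September 3, 2021

Filing date + 21 years → 3 September 2021.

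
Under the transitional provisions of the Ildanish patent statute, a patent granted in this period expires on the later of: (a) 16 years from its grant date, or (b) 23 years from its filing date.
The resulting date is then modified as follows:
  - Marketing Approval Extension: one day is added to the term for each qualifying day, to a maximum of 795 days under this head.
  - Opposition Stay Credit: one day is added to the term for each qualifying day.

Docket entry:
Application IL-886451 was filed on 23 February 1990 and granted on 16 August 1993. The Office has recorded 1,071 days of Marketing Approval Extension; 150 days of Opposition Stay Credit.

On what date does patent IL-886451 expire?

September 26, 2015

(a) grant + 16 years → 16 August 2009.
(b) filing + 23 years → 23 February 2013.
Later of the two: 23 February 2013.
Marketing Approval Extension: 1071 days claimed exceeds the 795-day cap, so +795 days → 29 April 2015.
Opposition Stay Credit: +150 days → 26 September 2015.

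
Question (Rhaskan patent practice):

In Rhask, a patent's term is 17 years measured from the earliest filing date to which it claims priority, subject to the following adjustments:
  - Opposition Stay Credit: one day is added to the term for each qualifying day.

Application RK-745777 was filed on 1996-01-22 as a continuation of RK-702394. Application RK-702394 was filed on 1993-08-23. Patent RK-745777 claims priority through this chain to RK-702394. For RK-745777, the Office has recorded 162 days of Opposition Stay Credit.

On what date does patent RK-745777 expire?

February 1, 2011

Earliest priority filing: 23 August 1993.
Base term: 23 August 1993 + 17 years → 23 August 2010.
Opposition Stay Credit: +162 days → 1 February 2011.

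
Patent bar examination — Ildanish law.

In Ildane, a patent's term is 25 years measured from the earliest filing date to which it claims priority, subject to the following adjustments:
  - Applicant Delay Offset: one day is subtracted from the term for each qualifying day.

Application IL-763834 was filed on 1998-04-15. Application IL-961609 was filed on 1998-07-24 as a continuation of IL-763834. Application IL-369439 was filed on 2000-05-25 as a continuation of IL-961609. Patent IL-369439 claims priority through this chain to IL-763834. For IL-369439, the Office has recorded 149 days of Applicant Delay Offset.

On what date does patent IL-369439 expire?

Earliest priority filing: 15 April 1998.
Base term: 15 April 1998 + 25 years → 15 April 2023.
Applicant Delay Offset: −149 days → 17 November 2022.

2022-11-17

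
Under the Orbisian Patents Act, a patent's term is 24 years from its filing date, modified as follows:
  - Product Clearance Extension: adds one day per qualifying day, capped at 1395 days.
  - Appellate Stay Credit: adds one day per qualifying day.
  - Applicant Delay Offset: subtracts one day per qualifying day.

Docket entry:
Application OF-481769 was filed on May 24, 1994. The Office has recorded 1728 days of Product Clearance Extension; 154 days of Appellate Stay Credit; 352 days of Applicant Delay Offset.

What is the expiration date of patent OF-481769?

Base term: filing date + 24 years → 24 May 2018.
Product Clearance Extension: 1728 days claimed exceeds the 1395-day cap, so +1395 days → 19 March 2022.
Appellate Stay Credit: +154 days → 20 August 2022.
Applicant Delay Offset: −352 days → 2 September 2021.

September 2, 2021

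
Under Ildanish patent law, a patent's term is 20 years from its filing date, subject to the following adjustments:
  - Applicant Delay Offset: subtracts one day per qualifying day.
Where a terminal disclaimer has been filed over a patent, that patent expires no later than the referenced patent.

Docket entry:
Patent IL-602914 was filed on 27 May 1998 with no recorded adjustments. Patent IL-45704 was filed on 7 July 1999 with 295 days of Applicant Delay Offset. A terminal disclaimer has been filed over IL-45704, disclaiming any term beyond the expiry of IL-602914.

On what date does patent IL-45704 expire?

Natural term of IL-45704:
  Base: filing + 20 years → 7 July 2019.
  Applicant Delay Offset: −295 days → 15 September 2018.
Expiry of referenced patent IL-602914:
  Base: filing + 20 years → 27 May 2018.
Terminal disclaimer: IL-45704 expires on the earlier of 15 September 2018 and 27 May 2018.

2018-05-27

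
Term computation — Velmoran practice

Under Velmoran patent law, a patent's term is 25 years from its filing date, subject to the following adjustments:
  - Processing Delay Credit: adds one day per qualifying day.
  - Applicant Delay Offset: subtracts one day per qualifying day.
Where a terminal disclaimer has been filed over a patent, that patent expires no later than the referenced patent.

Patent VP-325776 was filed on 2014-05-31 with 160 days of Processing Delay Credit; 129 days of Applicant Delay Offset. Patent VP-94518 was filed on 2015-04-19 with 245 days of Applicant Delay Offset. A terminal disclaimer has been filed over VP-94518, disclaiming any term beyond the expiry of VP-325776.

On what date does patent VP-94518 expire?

Natural term of VP-94518:
  Base: filing + 25 years → 19 April 2040.
  Applicant Delay Offset: −245 days → 18 August 2039.
Expiry of referenced patent VP-325776:
  Base: filing + 25 years → 31 May 2039.
  Processing Delay Credit: +160 days → 7 November 2039.
  Applicant Delay Offset: −129 days → 1 July 2039.
Terminal disclaimer: VP-94518 expires on the earlier of 18 August 2039 and 1 July 2039.

July 1, 2039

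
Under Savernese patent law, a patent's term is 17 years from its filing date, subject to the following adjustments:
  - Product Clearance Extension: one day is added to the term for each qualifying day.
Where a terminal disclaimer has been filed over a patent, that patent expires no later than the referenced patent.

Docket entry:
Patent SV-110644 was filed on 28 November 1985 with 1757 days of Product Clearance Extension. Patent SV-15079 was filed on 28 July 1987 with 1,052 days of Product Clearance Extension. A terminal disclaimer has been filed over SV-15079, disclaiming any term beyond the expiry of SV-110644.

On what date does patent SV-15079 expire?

Natural term of SV-15079:
  Base: filing + 17 years → 28 July 2004.
  Product Clearance Extension: +1052 days → 15 June 2007.
Expiry of referenced patent SV-110644:
  Base: filing + 17 years → 28 November 2002.
  Product Clearance Extension: +1757 days → 20 September 2007.
Terminal disclaimer: SV-15079 expires on the earlier of 15 June 2007 and 20 September 2007.

June 15, 2007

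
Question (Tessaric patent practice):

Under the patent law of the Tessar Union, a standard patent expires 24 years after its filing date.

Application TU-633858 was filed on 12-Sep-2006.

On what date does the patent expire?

Filing date + 24 years → 12 September 2030.

2030-09-12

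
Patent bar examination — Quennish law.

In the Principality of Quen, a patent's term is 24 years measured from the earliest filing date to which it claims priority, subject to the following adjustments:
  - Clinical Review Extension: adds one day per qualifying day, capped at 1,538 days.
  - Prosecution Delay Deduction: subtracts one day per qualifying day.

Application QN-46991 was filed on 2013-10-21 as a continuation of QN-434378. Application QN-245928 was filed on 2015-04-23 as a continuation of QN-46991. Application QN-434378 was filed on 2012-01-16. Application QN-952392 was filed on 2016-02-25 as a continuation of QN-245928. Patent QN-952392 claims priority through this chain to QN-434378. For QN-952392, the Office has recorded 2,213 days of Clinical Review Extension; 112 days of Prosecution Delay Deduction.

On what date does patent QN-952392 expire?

Earliest priority filing: 16 January 2012.
Base term: 16 January 2012 + 24 years → 16 January 2036.
Clinical Review Extension: 2213 days claimed exceeds the 1538-day cap, so +1538 days → 2 April 2040.
Prosecution Delay Deduction: −112 days → 12 December 2039.

2039-12-12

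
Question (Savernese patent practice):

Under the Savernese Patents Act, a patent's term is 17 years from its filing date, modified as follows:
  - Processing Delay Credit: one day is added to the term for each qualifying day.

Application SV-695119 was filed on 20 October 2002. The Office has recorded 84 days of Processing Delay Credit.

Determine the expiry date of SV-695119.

Base term: filing date + 17 years → 20 October 2019.
Processing Delay Credit: +84 days → 12 January 2020.

January 12, 2020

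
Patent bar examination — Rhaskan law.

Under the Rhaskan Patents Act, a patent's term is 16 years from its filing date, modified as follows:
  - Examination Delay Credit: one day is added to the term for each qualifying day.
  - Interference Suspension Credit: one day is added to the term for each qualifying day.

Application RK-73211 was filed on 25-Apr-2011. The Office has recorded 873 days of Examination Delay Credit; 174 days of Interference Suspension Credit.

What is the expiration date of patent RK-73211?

March 7, 2030

Base term: filing date + 16 years → 25 April 2027.
Examination Delay Credit: +873 days → 14 September 2029.
Interference Suspension Credit: +174 days → 7 March 2030.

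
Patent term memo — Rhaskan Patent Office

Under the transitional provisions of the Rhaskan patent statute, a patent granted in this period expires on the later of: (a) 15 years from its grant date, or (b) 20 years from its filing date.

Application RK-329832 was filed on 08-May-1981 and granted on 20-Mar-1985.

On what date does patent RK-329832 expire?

May 8, 2001

(a) grant + 15 years → 20 March 2000.
(b) filing + 20 years → 8 May 2001.
Later of the two: 8 May 2001.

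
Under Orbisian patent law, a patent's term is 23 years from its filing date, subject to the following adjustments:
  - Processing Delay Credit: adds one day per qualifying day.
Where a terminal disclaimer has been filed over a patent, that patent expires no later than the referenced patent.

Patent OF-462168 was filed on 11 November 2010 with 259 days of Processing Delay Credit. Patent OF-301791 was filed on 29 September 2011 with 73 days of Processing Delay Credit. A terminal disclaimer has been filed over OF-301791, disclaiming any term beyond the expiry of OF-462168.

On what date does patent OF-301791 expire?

Natural term of OF-301791:
  Base: filing + 23 years → 29 September 2034.
  Processing Delay Credit: +73 days → 11 December 2034.
Expiry of referenced patent OF-462168:
  Base: filing + 23 years → 11 November 2033.
  Processing Delay Credit: +259 days → 28 July 2034.
Terminal disclaimer: OF-301791 expires on the earlier of 11 December 2034 and 28 July 2034.

July 28, 2034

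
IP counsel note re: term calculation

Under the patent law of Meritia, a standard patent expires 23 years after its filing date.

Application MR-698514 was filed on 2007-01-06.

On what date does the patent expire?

Filing date + 23 years → 6 January 2030.

2030-01-06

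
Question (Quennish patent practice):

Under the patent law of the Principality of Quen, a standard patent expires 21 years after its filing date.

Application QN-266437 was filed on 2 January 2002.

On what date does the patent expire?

January 2, 2023

Filing date + 21 years → 2 January 2023.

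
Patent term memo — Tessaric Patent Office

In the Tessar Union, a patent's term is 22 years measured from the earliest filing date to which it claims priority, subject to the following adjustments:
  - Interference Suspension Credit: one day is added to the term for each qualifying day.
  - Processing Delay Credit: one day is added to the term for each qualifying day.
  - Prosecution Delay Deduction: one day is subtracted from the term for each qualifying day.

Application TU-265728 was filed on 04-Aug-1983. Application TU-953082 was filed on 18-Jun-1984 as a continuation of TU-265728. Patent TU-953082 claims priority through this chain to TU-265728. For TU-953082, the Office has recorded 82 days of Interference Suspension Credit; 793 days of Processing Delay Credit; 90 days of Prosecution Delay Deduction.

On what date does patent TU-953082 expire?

Earliest priority filing: 4 August 1983.
Base term: 4 August 1983 + 22 years → 4 August 2005.
Interference Suspension Credit: +82 days → 25 October 2005.
Processing Delay Credit: +793 days → 27 December 2007.
Prosecution Delay Deduction: −90 days → 28 September 2007.

2007-09-28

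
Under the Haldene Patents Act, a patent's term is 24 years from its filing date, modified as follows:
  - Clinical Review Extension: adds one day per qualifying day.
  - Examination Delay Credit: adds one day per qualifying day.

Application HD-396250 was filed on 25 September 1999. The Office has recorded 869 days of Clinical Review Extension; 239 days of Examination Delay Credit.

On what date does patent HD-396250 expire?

2026-10-07

Base term: filing date + 24 years → 25 September 2023.
Clinical Review Extension: +869 days → 10 February 2026.
Examination Delay Credit: +239 days → 7 October 2026.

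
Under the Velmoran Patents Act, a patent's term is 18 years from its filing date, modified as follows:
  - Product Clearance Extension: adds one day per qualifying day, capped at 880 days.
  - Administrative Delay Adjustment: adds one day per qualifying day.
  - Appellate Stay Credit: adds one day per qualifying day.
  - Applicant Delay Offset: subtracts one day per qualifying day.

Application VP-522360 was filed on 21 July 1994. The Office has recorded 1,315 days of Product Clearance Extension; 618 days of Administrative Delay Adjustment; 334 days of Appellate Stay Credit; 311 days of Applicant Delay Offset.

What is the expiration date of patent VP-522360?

2016-09-19

Base term: filing date + 18 years → 21 July 2012.
Product Clearance Extension: 1315 days claimed exceeds the 880-day cap, so +880 days → 18 December 2014.
Administrative Delay Adjustment: +618 days → 27 August 2016.
Appellate Stay Credit: +334 days → 27 July 2017.
Applicant Delay Offset: −311 days → 19 September 2016.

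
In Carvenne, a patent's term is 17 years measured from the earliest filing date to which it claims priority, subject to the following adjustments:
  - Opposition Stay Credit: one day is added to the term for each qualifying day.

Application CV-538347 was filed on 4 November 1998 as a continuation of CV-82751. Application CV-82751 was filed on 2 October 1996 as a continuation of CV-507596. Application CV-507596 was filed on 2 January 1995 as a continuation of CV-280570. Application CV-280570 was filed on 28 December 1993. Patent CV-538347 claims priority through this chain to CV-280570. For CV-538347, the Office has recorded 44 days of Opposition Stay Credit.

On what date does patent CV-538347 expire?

2011-02-10

Earliest priority filing: 28 December 1993.
Base term: 28 December 1993 + 17 years → 28 December 2010.
Opposition Stay Credit: +44 days → 10 February 2011.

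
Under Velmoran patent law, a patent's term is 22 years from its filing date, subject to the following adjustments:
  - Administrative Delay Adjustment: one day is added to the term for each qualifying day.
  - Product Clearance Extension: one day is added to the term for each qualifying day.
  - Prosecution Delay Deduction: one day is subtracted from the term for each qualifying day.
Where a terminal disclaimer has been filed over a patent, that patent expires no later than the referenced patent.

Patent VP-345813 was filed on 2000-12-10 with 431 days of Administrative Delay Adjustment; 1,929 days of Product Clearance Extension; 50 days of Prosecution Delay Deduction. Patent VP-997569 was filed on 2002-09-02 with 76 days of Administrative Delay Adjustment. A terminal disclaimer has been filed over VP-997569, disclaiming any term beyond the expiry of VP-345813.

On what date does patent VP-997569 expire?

2024-11-17

Natural term of VP-997569:
  Base: filing + 22 years → 2 September 2024.
  Administrative Delay Adjustment: +76 days → 17 November 2024.
Expiry of referenced patent VP-345813:
  Base: filing + 22 years → 10 December 2022.
  Administrative Delay Adjustment: +431 days → 14 February 2024.
  Product Clearance Extension: +1929 days → 27 May 2029.
  Prosecution Delay Deduction: −50 days → 7 April 2029.
Terminal disclaimer: VP-997569 expires on the earlier of 17 November 2024 and 7 April 2029.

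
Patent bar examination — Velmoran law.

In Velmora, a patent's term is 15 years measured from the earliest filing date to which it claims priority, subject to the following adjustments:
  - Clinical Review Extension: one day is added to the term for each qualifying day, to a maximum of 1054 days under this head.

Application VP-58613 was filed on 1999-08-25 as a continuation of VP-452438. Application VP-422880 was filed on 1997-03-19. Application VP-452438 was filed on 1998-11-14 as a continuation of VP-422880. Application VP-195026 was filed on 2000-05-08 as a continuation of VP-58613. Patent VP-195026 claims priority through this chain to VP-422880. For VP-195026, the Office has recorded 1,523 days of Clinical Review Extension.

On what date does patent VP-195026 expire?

February 6, 2015

Earliest priority filing: 19 March 1997.
Base term: 19 March 1997 + 15 years → 19 March 2012.
Clinical Review Extension: 1523 days claimed exceeds the 1054-day cap, so +1054 days → 6 February 2015.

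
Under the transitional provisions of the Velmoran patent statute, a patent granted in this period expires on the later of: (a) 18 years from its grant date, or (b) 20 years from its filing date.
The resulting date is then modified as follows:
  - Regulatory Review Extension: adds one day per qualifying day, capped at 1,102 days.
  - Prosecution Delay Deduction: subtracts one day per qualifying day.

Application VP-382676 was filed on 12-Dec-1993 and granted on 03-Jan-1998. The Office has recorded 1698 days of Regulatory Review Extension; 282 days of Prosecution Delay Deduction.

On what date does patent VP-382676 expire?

(a) grant + 18 years → 3 January 2016.
(b) filing + 20 years → 12 December 2013.
Later of the two: 3 January 2016.
Regulatory Review Extension: 1698 days claimed exceeds the 1102-day cap, so +1102 days → 9 January 2019.
Prosecution Delay Deduction: −282 days → 2 April 2018.

April 2, 2018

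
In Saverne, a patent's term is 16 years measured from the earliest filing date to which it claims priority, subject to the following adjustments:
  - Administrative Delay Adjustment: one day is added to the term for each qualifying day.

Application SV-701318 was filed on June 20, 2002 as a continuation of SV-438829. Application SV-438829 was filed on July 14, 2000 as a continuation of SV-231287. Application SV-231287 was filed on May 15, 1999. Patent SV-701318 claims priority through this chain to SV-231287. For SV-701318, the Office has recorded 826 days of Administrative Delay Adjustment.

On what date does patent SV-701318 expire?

August 18, 2017

Earliest priority filing: 15 May 1999.
Base term: 15 May 1999 + 16 years → 15 May 2015.
Administrative Delay Adjustment: +826 days → 18 August 2017.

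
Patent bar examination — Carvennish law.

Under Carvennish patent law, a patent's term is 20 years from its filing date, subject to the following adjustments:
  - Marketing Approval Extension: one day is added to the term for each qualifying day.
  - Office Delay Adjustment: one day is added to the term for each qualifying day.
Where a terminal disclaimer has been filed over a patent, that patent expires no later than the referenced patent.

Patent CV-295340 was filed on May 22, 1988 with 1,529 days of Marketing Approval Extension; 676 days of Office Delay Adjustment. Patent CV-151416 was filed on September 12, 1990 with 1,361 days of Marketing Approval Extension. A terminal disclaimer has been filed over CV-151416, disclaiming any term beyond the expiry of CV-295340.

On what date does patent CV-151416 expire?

Natural term of CV-151416:
  Base: filing + 20 years → 12 September 2010.
  Marketing Approval Extension: +1361 days → 4 June 2014.
Expiry of referenced patent CV-295340:
  Base: filing + 20 years → 22 May 2008.
  Marketing Approval Extension: +1529 days → 29 July 2012.
  Office Delay Adjustment: +676 days → 5 June 2014.
Terminal disclaimer: CV-151416 expires on the earlier of 4 June 2014 and 5 June 2014.

2014-06-04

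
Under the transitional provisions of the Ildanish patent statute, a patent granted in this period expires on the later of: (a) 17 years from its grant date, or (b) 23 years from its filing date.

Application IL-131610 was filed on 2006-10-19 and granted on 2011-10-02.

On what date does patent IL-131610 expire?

October 19, 2029

(a) grant + 17 years → 2 October 2028.
(b) filing + 23 years → 19 October 2029.
Later of the two: 19 October 2029.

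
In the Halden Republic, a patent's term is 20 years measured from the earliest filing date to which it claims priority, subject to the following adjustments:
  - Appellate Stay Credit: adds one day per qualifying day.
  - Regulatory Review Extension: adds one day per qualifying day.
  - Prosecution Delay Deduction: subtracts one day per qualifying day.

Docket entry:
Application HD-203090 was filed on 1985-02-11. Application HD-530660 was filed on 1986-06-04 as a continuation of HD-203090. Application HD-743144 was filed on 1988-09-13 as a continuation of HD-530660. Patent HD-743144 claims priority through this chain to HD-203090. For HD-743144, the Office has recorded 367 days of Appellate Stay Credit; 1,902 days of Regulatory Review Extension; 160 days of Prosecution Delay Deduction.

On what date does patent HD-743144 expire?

2010-11-21

Earliest priority filing: 11 February 1985.
Base term: 11 February 1985 + 20 years → 11 February 2005.
Appellate Stay Credit: +367 days → 13 February 2006.
Regulatory Review Extension: +1902 days → 30 April 2011.
Prosecution Delay Deduction: −160 days → 21 November 2010.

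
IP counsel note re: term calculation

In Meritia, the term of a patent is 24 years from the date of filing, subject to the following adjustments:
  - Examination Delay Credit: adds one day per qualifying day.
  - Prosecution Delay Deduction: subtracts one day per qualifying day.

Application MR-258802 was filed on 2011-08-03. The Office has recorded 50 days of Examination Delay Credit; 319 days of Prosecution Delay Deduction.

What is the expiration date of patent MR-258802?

2034-11-07

Base term: filing date + 24 years → 3 August 2035.
Examination Delay Credit: +50 days → 22 September 2035.
Prosecution Delay Deduction: −319 days → 7 November 2034.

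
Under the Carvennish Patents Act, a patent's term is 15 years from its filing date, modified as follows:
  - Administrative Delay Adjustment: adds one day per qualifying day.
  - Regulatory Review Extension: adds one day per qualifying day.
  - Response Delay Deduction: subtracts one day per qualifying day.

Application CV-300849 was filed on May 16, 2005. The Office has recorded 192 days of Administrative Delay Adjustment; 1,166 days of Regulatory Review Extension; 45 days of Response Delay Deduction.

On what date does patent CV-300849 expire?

December 20, 2023

Base term: filing date + 15 years → 16 May 2020.
Administrative Delay Adjustment: +192 days → 24 November 2020.
Regulatory Review Extension: +1166 days → 3 February 2024.
Response Delay Deduction: −45 days → 20 December 2023.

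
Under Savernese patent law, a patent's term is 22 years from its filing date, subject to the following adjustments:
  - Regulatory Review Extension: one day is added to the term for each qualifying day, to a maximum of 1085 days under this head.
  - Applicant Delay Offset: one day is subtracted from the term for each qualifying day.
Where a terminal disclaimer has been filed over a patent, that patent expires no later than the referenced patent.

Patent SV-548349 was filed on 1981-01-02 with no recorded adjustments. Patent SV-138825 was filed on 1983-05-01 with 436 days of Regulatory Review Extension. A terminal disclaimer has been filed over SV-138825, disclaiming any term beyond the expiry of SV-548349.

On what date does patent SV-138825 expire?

Natural term of SV-138825:
  Base: filing + 22 years → 1 May 2005.
  Regulatory Review Extension: 436 days (within the 1085-day cap) → +436 days → 11 July 2006.
Expiry of referenced patent SV-548349:
  Base: filing + 22 years → 2 January 2003.
Terminal disclaimer: SV-138825 expires on the earlier of 11 July 2006 and 2 January 2003.

January 2, 2003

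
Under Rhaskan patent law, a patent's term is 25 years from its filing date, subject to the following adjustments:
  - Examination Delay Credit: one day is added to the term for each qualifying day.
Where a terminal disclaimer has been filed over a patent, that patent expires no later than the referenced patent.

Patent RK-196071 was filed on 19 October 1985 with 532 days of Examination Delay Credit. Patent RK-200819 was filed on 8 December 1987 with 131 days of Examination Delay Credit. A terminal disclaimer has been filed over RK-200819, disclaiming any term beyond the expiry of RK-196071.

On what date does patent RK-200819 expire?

2012-04-03

Natural term of RK-200819:
  Base: filing + 25 years → 8 December 2012.
  Examination Delay Credit: +131 days → 18 April 2013.
Expiry of referenced patent RK-196071:
  Base: filing + 25 years → 19 October 2010.
  Examination Delay Credit: +532 days → 3 April 2012.
Terminal disclaimer: RK-200819 expires on the earlier of 18 April 2013 and 3 April 2012.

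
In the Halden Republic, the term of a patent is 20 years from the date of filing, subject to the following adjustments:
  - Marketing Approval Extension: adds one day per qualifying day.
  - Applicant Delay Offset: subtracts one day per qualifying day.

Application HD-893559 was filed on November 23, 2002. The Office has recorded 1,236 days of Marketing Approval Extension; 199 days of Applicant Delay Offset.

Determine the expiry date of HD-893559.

Base term: filing date + 20 years → 23 November 2022.
Marketing Approval Extension: +1236 days → 12 April 2026.
Applicant Delay Offset: −199 days → 25 September 2025.

September 25, 2025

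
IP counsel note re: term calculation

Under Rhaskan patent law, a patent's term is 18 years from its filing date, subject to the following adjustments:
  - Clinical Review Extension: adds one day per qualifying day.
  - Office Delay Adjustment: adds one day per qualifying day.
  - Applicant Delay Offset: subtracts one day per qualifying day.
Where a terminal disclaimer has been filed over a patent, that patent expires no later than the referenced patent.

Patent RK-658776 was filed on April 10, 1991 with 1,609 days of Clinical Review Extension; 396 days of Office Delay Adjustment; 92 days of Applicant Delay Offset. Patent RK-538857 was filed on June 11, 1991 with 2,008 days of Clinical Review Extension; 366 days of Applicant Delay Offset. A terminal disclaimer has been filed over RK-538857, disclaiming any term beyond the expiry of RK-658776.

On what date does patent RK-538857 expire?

December 9, 2013

Natural term of RK-538857:
  Base: filing + 18 years → 11 June 2009.
  Clinical Review Extension: +2008 days → 10 December 2014.
  Applicant Delay Offset: −366 days → 9 December 2013.
Expiry of referenced patent RK-658776:
  Base: filing + 18 years → 10 April 2009.
  Clinical Review Extension: +1609 days → 5 September 2013.
  Office Delay Adjustment: +396 days → 6 October 2014.
  Applicant Delay Offset: −92 days → 6 July 2014.
Terminal disclaimer: RK-538857 expires on the earlier of 9 December 2013 and 6 July 2014.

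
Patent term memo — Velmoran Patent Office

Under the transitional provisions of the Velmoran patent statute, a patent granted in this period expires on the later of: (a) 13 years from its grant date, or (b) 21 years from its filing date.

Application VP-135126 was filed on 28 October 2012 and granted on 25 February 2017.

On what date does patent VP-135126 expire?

October 28, 2033

(a) grant + 13 years → 25 February 2030.
(b) filing + 21 years → 28 October 2033.
Later of the two: 28 October 2033.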